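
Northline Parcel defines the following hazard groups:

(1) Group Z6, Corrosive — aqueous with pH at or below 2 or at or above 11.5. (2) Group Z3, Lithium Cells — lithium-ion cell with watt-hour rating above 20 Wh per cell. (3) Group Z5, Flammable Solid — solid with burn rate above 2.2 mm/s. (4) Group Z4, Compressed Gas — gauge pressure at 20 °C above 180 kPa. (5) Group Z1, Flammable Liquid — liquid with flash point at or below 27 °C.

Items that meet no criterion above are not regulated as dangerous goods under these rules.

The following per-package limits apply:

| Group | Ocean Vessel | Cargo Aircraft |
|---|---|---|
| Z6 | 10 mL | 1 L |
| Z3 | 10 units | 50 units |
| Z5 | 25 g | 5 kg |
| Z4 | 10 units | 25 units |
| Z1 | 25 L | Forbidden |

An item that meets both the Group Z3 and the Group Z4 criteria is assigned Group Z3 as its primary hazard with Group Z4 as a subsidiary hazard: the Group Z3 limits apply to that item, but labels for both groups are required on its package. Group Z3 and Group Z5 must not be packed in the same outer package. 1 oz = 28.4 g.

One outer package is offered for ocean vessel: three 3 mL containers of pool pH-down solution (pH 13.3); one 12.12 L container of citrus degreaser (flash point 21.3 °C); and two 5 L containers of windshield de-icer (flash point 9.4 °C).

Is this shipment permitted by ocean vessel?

The pool pH-down solution has pH 13.3, which is ≥ 11.5, so it is Group Z6 (Corrosive).
Citrus degreaser: flash point 21.3 °C ≤ 27 °C → Group Z1 (Flammable Liquid).
The windshield de-icer has flash point 9.4 °C, which is ≤ 27 °C, so it is Group Z1 (Flammable Liquid).
Total Group Z1: 12.12 L + (two 5 L containers = 10 L) = 22.12 L.
22.12 L ≤ 25 L (ocean vessel limit, Group Z1) — within limit.
Group Z6 quantity: three 3 mL containers = 9 mL.
9 mL is within the ocean vessel limit of 10 mL for Group Z6.
The segregation rule (Group Z3 with Group Z5) does not apply to Group Z1 with Group Z6.
Every hazard group is within its ocean vessel limit and no segregation rule is violated.

Yes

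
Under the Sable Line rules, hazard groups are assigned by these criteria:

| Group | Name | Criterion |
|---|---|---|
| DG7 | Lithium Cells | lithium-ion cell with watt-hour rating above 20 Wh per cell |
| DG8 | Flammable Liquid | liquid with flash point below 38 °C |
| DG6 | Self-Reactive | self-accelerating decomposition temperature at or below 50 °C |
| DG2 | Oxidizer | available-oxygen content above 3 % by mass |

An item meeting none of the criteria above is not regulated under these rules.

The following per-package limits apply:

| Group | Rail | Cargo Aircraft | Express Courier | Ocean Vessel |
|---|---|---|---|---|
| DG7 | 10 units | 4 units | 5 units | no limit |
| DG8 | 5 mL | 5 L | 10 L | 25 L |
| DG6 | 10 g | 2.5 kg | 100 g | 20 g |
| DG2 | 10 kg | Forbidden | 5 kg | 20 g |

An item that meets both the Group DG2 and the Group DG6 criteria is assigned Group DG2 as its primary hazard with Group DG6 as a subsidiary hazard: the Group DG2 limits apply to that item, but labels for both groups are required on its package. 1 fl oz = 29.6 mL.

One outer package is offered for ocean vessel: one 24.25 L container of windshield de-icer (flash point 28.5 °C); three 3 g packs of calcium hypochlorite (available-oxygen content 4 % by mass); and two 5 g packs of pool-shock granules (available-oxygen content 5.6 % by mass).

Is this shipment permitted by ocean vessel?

With flash point 28.5 °C (< 38 °C), the windshield de-icer falls in Group DG8.
Calcium hypochlorite: available-oxygen content 4 % by mass > 3 % by mass → Group DG2 (Oxidizer).
With available-oxygen content 5.6 % by mass (> 3 % by mass), the pool-shock granules fall in Group DG2.
Total Group DG2: (three 3 g packs = 9 g) + (two 5 g packs = 10 g) = 19 g.
That is within the Group DG2 ocean vessel limit of 20 g.
Group DG8 quantity: 24.25 L.
That is within the Group DG8 ocean vessel limit of 25 L.
Every hazard group is within its ocean vessel limit and no segregation rule is violated.

Yes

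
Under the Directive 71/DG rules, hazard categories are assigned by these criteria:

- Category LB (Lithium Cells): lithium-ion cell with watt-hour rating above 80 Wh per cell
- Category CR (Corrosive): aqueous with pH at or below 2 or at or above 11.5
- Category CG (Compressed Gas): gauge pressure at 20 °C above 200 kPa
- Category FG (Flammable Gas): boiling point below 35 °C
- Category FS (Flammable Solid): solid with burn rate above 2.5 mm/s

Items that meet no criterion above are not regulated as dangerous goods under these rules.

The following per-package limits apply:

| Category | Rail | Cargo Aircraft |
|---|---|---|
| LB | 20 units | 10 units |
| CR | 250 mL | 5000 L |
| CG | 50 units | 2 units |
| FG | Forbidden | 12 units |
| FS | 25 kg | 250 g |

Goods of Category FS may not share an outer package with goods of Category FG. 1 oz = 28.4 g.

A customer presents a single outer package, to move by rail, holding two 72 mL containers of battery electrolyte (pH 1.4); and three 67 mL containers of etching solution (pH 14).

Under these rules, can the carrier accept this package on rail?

No

With pH 1.4 (≤ 2), the battery electrolyte falls in Category CR.
pH 14 meets the Category CR criterion (Corrosive), so the etching solution is Category CR.
Total Category CR: (two 72 mL containers = 144 mL) + (three 67 mL containers = 201 mL) = 345 mL.
345 mL > 250 mL (rail limit, Category CR) — over the limit.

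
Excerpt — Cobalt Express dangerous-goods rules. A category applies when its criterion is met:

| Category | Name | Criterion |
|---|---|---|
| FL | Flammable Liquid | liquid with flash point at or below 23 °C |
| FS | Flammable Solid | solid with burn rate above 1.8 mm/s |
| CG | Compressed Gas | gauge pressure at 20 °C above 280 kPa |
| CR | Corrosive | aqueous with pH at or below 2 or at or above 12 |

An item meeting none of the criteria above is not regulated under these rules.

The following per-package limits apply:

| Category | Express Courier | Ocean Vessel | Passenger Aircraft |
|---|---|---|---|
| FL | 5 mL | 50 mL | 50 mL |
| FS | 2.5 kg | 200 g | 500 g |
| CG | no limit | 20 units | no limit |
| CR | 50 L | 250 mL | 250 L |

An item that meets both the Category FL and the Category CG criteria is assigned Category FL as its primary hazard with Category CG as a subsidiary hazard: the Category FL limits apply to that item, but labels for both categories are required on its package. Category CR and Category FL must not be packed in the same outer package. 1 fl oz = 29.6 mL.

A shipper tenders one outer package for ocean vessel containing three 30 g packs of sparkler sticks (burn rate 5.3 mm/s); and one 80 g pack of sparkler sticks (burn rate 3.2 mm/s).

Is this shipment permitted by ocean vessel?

Yes

With burn rate 5.3 mm/s (> 1.8 mm/s), the sparkler sticks fall in Category FS.
With burn rate 3.2 mm/s (> 1.8 mm/s), the sparkler sticks fall in Category FS.
Total Category FS: (three 30 g packs = 90 g) + 80 g = 170 g.
That is within the Category FS ocean vessel limit of 200 g.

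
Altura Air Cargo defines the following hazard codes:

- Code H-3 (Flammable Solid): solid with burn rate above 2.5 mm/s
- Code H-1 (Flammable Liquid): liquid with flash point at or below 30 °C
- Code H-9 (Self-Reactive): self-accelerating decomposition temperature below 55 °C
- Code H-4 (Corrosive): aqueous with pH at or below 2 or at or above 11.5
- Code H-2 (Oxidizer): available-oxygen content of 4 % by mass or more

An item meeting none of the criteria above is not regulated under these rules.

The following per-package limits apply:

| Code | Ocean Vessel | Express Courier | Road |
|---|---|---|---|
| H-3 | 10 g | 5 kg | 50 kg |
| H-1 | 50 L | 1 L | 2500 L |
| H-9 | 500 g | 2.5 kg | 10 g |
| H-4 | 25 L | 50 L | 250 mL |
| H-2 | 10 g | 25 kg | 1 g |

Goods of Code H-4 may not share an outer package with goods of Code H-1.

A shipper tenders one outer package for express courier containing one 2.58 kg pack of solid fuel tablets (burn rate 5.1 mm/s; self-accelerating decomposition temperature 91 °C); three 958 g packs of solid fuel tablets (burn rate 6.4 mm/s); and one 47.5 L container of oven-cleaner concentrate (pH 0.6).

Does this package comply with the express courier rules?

No

The solid fuel tablets have burn rate 5.1 mm/s, which is > 2.5 mm/s, so they are Code H-3 (Flammable Solid).
With burn rate 6.4 mm/s (> 2.5 mm/s), the solid fuel tablets fall in Code H-3.
Oven-cleaner concentrate: pH 0.6 ≤ 2 → Code H-4 (Corrosive).
Code H-3 net quantity: 2.58 kg + (three 958 g packs = 2.874 kg) = 5.454 kg.
5.454 kg exceeds the express courier limit of 5 kg for Code H-3.
Code H-4 quantity: 47.5 L.
47.5 L is within the express courier limit of 50 L for Code H-4.
The segregation rule (Code H-4 with Code H-1) does not apply to Code H-3 with Code H-4.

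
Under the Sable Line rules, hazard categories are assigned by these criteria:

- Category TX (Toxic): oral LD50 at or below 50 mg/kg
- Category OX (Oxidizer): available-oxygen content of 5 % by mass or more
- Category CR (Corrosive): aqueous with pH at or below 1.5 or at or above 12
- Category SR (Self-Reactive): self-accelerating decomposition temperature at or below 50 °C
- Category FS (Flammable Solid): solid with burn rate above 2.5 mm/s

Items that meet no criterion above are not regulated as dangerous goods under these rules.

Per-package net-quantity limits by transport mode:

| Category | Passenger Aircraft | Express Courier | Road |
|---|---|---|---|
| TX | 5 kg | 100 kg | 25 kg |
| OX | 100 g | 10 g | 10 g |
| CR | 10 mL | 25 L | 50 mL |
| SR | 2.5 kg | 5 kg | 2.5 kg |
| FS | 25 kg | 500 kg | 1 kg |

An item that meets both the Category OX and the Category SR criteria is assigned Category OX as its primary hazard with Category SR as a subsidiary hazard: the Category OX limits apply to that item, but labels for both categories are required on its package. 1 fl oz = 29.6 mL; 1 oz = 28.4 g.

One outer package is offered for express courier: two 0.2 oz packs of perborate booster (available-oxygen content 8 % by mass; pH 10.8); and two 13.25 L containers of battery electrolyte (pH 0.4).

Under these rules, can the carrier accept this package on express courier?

No

Perborate booster: available-oxygen content 8 % by mass ≥ 5 % by mass → Category OX (Oxidizer).
The battery electrolyte has pH 0.4, which is ≤ 1.5, so it is Category CR (Corrosive).
Category CR quantity: two 13.25 L containers = 26.5 L.
That exceeds the Category CR express courier limit of 25 L.
Category OX quantity: two 0.2 oz packs = 11.36 g.
11.36 g exceeds the express courier limit of 10 g for Category OX.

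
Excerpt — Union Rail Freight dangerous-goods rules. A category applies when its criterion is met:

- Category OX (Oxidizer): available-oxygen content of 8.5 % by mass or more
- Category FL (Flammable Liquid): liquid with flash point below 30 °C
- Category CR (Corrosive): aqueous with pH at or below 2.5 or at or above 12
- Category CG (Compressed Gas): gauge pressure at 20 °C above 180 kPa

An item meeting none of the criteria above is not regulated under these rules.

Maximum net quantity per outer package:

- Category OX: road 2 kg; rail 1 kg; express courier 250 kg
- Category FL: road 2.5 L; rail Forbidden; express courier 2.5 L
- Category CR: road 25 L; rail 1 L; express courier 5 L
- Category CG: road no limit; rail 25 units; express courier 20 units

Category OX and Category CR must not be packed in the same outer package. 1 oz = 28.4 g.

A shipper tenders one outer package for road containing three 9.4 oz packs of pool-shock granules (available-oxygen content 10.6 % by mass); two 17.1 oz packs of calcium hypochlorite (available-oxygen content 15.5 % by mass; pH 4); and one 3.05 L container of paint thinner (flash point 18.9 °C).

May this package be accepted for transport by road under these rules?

Available-oxygen content 10.6 % by mass meets the Category OX criterion (Oxidizer), so the pool-shock granules are Category OX.
The calcium hypochlorite has available-oxygen content 15.5 % by mass, which is ≥ 8.5 % by mass, so it is Category OX (Oxidizer).
The paint thinner has flash point 18.9 °C, which is < 30 °C, so it is Category FL (Flammable Liquid).
Total Category OX: (three 9.4 oz packs = 800.88 g) + (two 17.1 oz packs = 971.28 g) = 1772.16 g.
1772.16 g ≤ 2 kg (road limit, Category OX) — within limit.
Category FL quantity: 3.05 L.
That exceeds the Category FL road limit of 2.5 L.
The segregation rule (Category OX with Category CR) does not apply to Category OX with Category FL.

No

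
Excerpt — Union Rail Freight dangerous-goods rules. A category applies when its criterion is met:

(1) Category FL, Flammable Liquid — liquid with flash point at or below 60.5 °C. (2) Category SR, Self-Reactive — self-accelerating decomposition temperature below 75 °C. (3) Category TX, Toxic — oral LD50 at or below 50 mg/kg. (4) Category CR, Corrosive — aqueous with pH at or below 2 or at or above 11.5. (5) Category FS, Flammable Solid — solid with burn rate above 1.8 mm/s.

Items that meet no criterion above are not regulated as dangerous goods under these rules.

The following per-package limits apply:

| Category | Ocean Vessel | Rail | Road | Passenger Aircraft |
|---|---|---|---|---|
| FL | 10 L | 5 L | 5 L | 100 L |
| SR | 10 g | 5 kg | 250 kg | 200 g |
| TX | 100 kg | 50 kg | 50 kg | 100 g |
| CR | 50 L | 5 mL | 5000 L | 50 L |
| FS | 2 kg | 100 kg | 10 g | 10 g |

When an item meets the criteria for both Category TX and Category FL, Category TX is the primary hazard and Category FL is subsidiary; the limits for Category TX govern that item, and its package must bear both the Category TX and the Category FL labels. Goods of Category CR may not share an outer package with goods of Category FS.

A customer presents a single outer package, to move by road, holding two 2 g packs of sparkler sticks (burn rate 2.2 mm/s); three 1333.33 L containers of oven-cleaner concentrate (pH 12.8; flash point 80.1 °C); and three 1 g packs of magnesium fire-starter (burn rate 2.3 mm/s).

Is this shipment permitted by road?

No

Sparkler sticks: burn rate 2.2 mm/s > 1.8 mm/s → Category FS (Flammable Solid).
The oven-cleaner concentrate has pH 12.8, which is ≥ 11.5, so it is Category CR (Corrosive).
Magnesium fire-starter: burn rate 2.3 mm/s > 1.8 mm/s → Category FS (Flammable Solid).
Category CR quantity: three 1333.33 L containers = 3999.99 L.
That is within the Category CR road limit of 5000 L.
Category FS net quantity: (two 2 g packs = 4 g) + (three 1 g packs = 3 g) = 7 g.
7 g is within the road limit of 10 g for Category FS.
Category CR and Category FS may not share an outer package.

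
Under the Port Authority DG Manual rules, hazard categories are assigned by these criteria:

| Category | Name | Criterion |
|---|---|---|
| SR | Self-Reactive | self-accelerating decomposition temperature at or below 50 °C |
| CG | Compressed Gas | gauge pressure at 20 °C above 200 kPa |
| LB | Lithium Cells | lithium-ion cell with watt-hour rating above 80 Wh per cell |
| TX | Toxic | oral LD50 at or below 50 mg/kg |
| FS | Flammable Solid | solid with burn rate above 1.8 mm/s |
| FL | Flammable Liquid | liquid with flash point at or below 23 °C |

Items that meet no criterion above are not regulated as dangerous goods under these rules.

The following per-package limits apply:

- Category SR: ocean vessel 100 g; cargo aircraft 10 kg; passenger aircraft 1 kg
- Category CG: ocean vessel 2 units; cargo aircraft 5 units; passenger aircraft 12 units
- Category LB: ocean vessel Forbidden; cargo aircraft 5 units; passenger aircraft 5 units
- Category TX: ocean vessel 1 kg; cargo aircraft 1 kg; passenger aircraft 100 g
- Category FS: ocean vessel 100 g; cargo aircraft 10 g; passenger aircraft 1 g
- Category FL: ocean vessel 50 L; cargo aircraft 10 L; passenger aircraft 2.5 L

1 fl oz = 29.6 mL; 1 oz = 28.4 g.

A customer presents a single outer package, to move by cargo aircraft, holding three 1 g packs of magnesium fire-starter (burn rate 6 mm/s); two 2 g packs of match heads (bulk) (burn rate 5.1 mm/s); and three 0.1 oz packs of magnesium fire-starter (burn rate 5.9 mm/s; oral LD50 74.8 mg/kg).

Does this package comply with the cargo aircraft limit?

No

With burn rate 6 mm/s (> 1.8 mm/s), the magnesium fire-starter falls in Category FS.
The match heads (bulk) have burn rate 5.1 mm/s, which is > 1.8 mm/s, so they are Category FS (Flammable Solid).
The magnesium fire-starter has burn rate 5.9 mm/s, which is > 1.8 mm/s, so it is Category FS (Flammable Solid).
Total Category FS: (three 1 g packs = 3 g) + (two 2 g packs = 4 g) + (three 0.1 oz packs = 8.52 g) = 15.52 g.
15.52 g exceeds the cargo aircraft limit of 10 g for Category FS.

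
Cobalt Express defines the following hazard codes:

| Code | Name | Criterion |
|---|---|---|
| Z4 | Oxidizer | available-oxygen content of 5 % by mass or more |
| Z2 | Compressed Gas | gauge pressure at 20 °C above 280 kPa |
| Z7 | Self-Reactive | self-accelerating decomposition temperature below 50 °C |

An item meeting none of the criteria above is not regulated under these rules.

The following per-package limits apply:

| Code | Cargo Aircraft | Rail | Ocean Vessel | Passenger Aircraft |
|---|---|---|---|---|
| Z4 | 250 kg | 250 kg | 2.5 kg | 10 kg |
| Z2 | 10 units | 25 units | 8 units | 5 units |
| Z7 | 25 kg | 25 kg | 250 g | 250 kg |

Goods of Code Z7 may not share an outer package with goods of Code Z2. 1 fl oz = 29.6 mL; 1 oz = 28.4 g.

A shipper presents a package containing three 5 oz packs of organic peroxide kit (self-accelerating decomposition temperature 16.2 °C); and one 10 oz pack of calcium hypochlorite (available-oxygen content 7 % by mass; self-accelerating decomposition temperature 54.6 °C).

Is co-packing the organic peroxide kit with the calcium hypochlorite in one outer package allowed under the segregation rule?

Yes

With self-accelerating decomposition temperature 16.2 °C (< 50 °C), the organic peroxide kit falls in Code Z7.
Available-oxygen content 7 % by mass meets the Code Z4 criterion (Oxidizer), so the calcium hypochlorite is Code Z4.
No segregation rule bars Code Z7 with Code Z4.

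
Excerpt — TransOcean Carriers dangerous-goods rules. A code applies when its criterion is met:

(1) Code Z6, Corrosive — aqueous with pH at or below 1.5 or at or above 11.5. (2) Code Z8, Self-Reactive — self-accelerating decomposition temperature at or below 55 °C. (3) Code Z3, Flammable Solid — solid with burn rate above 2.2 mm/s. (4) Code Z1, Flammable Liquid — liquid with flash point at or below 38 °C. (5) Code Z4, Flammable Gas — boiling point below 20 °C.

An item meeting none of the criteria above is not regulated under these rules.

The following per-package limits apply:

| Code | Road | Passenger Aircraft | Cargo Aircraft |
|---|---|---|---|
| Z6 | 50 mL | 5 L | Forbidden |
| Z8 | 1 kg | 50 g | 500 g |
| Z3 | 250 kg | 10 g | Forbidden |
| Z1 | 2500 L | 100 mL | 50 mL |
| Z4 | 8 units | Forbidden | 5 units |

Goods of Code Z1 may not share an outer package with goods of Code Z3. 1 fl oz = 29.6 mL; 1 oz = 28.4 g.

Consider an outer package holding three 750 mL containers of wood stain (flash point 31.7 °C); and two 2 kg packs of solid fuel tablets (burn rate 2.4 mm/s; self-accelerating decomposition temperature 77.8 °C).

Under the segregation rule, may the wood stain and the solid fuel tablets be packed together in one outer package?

No

The wood stain has flash point 31.7 °C, which is ≤ 38 °C, so it is Code Z1 (Flammable Liquid).
The solid fuel tablets have burn rate 2.4 mm/s, which is > 2.2 mm/s, so they are Code Z3 (Flammable Solid).
Code Z1 and Code Z3 may not share an outer package.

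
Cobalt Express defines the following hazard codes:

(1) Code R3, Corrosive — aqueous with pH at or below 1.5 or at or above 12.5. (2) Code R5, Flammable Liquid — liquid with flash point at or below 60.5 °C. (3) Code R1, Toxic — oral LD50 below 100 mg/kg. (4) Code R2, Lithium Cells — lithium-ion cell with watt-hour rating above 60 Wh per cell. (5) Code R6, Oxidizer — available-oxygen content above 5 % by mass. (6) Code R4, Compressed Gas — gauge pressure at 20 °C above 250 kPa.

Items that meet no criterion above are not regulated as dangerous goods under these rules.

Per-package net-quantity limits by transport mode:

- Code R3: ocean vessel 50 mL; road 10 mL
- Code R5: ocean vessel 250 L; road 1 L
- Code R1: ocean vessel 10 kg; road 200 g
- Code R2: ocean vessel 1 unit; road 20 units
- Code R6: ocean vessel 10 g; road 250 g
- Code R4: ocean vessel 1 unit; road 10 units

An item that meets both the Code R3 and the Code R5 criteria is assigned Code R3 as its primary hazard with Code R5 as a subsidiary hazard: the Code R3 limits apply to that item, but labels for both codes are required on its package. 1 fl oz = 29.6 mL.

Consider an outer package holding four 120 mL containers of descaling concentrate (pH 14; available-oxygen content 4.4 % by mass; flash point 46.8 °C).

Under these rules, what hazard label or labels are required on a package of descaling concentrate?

The descaling concentrate has pH 14, which is ≥ 12.5, so it is Code R3 (Corrosive).
Descaling concentrate: flash point 46.8 °C ≤ 60.5 °C → Code R5 (Flammable Liquid).
By the precedence rule Code R3 is primary and Code R5 is subsidiary, and that rule requires both labels on the package.

Code R3 and R5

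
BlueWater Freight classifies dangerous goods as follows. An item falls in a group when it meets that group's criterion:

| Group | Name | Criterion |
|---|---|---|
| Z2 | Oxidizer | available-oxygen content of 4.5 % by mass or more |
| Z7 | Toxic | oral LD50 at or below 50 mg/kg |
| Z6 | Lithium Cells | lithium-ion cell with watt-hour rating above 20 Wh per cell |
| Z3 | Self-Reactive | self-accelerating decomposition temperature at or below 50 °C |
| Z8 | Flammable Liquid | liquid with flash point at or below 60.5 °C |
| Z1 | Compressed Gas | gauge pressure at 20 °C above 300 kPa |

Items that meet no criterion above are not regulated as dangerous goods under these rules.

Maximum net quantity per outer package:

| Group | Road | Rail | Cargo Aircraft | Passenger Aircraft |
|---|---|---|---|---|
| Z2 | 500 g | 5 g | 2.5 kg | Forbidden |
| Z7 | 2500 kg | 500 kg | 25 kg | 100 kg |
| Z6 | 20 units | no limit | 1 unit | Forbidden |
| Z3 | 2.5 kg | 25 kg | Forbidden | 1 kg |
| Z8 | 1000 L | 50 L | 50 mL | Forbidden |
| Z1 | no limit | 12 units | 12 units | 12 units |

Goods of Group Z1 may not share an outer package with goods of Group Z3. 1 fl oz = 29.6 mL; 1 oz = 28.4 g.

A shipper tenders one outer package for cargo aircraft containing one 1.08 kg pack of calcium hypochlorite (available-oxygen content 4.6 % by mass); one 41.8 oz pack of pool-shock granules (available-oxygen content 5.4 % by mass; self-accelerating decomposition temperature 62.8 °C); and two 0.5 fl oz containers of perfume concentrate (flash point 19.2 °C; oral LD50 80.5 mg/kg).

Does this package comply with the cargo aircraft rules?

Calcium hypochlorite: available-oxygen content 4.6 % by mass ≥ 4.5 % by mass → Group Z2 (Oxidizer).
The pool-shock granules have available-oxygen content 5.4 % by mass, which is ≥ 4.5 % by mass, so they are Group Z2 (Oxidizer).
Perfume concentrate: flash point 19.2 °C ≤ 60.5 °C → Group Z8 (Flammable Liquid).
Total Group Z2: 1.08 kg + (one 41.8 oz pack = 1187.12 g) = 2267.12 g.
2267.12 g is within the cargo aircraft limit of 2.5 kg for Group Z2.
Group Z8 quantity: two 0.5 fl oz containers = 29.6 mL.
That is within the Group Z8 cargo aircraft limit of 50 mL.
The segregation rule (Group Z1 with Group Z3) does not apply to Group Z2 with Group Z8.
Every hazard group is within its cargo aircraft limit and no segregation rule is violated.

Yes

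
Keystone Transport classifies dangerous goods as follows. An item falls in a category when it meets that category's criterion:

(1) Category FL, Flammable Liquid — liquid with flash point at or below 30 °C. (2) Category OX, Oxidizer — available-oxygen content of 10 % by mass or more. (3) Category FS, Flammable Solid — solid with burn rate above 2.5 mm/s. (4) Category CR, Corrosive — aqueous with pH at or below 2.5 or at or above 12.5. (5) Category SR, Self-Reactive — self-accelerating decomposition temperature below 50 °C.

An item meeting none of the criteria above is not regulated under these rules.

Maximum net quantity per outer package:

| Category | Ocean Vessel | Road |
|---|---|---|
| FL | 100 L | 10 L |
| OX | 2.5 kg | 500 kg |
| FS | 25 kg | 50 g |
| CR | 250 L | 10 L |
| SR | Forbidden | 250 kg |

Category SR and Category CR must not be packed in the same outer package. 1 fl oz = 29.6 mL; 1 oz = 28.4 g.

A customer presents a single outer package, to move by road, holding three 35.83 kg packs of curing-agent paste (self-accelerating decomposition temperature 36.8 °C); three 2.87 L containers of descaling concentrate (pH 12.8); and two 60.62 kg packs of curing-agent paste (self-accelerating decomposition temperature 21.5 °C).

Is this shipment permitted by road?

Curing-agent paste: self-accelerating decomposition temperature 36.8 °C < 50 °C → Category SR (Self-Reactive).
The descaling concentrate has pH 12.8, which is ≥ 12.5, so it is Category CR (Corrosive).
With self-accelerating decomposition temperature 21.5 °C (< 50 °C), the curing-agent paste falls in Category SR.
Category SR net quantity: (three 35.83 kg packs = 107.49 kg) + (two 60.62 kg packs = 121.24 kg) = 228.73 kg.
228.73 kg is within the road limit of 250 kg for Category SR.
Category CR quantity: three 2.87 L containers = 8.61 L.
That is within the Category CR road limit of 10 L.
Category SR and Category CR may not share an outer package.

No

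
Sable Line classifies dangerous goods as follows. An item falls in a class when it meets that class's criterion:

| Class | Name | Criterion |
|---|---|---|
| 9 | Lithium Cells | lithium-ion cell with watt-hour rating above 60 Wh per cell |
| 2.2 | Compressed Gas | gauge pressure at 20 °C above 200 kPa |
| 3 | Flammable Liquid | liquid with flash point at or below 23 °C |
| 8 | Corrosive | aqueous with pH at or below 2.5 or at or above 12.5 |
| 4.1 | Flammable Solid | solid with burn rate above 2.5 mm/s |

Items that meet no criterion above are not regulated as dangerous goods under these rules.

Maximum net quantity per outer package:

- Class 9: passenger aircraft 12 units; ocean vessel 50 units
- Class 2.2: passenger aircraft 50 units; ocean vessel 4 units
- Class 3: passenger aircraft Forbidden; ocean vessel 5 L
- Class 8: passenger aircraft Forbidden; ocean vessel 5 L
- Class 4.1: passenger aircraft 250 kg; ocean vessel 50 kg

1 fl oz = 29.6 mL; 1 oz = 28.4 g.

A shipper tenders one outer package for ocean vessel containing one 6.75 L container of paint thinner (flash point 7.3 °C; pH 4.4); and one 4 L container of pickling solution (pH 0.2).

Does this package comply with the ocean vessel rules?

No

Flash point 7.3 °C meets the Class 3 criterion (Flammable Liquid), so the paint thinner is Class 3.
With pH 0.2 (≤ 2.5), the pickling solution falls in Class 8.
Class 8 quantity: 4 L.
That is within the Class 8 ocean vessel limit of 5 L.
Class 3 quantity: 6.75 L.
6.75 L exceeds the ocean vessel limit of 5 L for Class 3.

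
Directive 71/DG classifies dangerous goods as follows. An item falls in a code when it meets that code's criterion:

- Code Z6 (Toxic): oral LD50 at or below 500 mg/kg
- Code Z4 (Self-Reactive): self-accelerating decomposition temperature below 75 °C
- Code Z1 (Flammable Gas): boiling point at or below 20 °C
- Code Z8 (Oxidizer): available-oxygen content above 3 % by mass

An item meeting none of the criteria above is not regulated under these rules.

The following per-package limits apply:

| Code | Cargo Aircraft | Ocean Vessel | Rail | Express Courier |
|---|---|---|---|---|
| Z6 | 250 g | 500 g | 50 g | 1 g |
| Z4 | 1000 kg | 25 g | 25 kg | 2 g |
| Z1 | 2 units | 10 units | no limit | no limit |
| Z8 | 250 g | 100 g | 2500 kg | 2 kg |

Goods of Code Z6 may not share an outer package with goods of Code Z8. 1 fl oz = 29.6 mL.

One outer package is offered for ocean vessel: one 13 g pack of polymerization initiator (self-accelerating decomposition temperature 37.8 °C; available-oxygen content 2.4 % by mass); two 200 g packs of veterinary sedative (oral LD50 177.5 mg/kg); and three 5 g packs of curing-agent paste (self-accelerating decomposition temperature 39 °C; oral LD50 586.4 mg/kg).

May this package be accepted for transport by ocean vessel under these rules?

Self-accelerating decomposition temperature 37.8 °C meets the Code Z4 criterion (Self-Reactive), so the polymerization initiator is Code Z4.
Veterinary sedative: oral LD50 177.5 mg/kg ≤ 500 mg/kg → Code Z6 (Toxic).
With self-accelerating decomposition temperature 39 °C (< 75 °C), the curing-agent paste falls in Code Z4.
Code Z4 net quantity: 13 g + (three 5 g packs = 15 g) = 28 g.
That exceeds the Code Z4 ocean vessel limit of 25 g.
Code Z6 quantity: two 200 g packs = 400 g.
400 g is within the ocean vessel limit of 500 g for Code Z6.
The segregation rule (Code Z6 with Code Z8) does not apply to Code Z4 with Code Z6.

No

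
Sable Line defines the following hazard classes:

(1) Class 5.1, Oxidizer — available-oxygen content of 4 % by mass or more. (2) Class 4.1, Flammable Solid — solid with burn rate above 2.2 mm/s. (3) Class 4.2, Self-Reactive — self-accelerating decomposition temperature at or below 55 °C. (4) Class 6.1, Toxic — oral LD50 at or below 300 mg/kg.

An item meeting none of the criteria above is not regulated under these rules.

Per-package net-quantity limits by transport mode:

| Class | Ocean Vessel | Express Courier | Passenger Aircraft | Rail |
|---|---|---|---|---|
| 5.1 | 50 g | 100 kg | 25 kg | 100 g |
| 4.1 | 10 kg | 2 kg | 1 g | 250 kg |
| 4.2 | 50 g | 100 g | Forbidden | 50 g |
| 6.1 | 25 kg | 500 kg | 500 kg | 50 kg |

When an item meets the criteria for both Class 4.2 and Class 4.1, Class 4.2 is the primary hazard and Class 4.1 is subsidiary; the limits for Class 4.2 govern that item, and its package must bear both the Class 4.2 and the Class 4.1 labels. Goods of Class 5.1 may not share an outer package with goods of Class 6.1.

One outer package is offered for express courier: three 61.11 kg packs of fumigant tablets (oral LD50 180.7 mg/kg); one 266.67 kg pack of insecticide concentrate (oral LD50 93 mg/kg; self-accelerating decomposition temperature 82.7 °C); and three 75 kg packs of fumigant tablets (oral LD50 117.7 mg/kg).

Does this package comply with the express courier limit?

The fumigant tablets have oral LD50 180.7 mg/kg, which is ≤ 300 mg/kg, so they are Class 6.1 (Toxic).
Oral LD50 93 mg/kg meets the Class 6.1 criterion (Toxic), so the insecticide concentrate is Class 6.1.
Oral LD50 117.7 mg/kg meets the Class 6.1 criterion (Toxic), so the fumigant tablets are Class 6.1.
Class 6.1 net quantity: (three 61.11 kg packs = 183.33 kg) + 266.67 kg + (three 75 kg packs = 225 kg) = 675 kg.
675 kg exceeds the express courier limit of 500 kg for Class 6.1.

No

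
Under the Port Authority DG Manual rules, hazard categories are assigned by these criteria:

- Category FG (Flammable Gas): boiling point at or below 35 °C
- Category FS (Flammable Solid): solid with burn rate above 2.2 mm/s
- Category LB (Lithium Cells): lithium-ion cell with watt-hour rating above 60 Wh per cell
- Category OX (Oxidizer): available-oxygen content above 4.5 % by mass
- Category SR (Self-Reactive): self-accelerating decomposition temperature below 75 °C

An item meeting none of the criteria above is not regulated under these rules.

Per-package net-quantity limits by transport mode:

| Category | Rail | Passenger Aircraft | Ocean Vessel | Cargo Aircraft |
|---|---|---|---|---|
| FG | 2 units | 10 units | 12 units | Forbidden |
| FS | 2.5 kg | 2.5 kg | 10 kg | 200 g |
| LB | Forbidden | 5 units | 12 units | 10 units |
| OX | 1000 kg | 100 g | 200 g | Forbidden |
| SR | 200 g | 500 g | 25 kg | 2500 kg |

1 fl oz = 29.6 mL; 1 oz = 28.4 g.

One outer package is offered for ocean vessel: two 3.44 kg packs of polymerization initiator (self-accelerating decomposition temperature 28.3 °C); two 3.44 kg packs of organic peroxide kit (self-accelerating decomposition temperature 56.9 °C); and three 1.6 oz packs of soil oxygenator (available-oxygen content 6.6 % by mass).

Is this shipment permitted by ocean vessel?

Yes

Polymerization initiator: self-accelerating decomposition temperature 28.3 °C < 75 °C → Category SR (Self-Reactive).
Organic peroxide kit: self-accelerating decomposition temperature 56.9 °C < 75 °C → Category SR (Self-Reactive).
With available-oxygen content 6.6 % by mass (> 4.5 % by mass), the soil oxygenator falls in Category OX.
Category OX quantity: three 1.6 oz packs = 136.32 g.
136.32 g ≤ 200 g (ocean vessel limit, Category OX) — within limit.
Total Category SR: (two 3.44 kg packs = 6.88 kg) + (two 3.44 kg packs = 6.88 kg) = 13.76 kg.
That is within the Category SR ocean vessel limit of 25 kg.
Every hazard category is within its ocean vessel limit and no segregation rule is violated.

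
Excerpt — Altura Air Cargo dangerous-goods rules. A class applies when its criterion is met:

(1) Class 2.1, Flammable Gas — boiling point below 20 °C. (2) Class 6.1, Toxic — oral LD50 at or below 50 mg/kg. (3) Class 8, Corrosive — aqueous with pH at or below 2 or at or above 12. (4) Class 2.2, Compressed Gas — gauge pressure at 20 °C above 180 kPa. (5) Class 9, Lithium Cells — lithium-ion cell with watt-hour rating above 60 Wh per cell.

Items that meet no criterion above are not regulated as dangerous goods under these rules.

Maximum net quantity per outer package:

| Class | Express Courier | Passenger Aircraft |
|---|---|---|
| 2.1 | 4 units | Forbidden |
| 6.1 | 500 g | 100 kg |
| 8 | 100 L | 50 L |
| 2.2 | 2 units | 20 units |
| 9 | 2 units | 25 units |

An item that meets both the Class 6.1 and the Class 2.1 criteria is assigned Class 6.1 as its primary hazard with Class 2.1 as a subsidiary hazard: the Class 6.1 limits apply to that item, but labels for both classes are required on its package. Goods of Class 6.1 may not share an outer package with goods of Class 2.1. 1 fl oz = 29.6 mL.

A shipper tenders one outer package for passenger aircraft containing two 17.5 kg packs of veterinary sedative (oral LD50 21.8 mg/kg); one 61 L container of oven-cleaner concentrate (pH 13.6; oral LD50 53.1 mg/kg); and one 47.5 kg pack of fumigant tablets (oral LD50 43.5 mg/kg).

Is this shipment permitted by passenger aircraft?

With oral LD50 21.8 mg/kg (≤ 50 mg/kg), the veterinary sedative falls in Class 6.1.
pH 13.6 meets the Class 8 criterion (Corrosive), so the oven-cleaner concentrate is Class 8.
With oral LD50 43.5 mg/kg (≤ 50 mg/kg), the fumigant tablets fall in Class 6.1.
Class 8 quantity: 61 L.
61 L exceeds the passenger aircraft limit of 50 L for Class 8.
Class 6.1 net quantity: (two 17.5 kg packs = 35 kg) + 47.5 kg = 82.5 kg.
82.5 kg is within the passenger aircraft limit of 100 kg for Class 6.1.
The segregation rule (Class 6.1 with Class 2.1) does not apply to Class 8 with Class 6.1.

No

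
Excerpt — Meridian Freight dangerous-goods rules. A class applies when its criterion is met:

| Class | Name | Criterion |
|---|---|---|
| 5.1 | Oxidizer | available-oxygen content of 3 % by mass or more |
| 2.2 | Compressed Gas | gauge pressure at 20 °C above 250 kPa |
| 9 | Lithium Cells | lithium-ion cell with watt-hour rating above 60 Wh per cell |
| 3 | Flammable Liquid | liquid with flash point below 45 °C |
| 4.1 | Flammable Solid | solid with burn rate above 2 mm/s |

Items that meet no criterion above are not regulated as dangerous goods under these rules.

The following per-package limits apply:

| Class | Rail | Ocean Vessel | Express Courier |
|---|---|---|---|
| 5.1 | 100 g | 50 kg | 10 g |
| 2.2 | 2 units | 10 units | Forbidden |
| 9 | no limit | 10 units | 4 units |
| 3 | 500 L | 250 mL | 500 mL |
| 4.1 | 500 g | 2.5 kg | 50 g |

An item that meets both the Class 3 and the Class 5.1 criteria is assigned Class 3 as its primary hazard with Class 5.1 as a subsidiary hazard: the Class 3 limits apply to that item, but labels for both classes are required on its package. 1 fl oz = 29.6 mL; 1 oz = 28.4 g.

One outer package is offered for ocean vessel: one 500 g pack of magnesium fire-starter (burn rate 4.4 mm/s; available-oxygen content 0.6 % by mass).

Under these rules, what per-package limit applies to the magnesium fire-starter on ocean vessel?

2.5 kg

The magnesium fire-starter has burn rate 4.4 mm/s, which is > 2 mm/s, so it is Class 4.1 (Flammable Solid).
The ocean vessel limit for Class 4.1 is 2.5 kg.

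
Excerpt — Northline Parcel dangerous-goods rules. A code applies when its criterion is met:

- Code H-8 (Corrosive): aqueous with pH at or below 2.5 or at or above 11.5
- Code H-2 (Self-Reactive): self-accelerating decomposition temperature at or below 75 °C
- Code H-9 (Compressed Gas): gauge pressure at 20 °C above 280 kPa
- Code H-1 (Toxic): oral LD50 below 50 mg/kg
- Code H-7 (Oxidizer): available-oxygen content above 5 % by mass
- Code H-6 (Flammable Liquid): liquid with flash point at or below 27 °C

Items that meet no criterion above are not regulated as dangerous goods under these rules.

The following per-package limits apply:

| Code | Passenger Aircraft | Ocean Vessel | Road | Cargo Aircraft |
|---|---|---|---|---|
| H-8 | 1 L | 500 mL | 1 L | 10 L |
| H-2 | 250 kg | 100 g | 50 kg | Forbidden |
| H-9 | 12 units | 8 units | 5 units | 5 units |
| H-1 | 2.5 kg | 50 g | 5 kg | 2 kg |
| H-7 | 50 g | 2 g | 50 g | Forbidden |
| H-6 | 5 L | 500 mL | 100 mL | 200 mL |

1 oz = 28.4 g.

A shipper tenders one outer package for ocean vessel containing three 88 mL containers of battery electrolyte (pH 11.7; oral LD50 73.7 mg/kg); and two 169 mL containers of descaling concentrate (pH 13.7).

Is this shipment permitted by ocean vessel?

pH 11.7 meets the Code H-8 criterion (Corrosive), so the battery electrolyte is Code H-8.
With pH 13.7 (≥ 11.5), the descaling concentrate falls in Code H-8.
Total Code H-8: (three 88 mL containers = 264 mL) + (two 169 mL containers = 338 mL) = 602 mL.
602 mL > 500 mL (ocean vessel limit, Code H-8) — over the limit.

No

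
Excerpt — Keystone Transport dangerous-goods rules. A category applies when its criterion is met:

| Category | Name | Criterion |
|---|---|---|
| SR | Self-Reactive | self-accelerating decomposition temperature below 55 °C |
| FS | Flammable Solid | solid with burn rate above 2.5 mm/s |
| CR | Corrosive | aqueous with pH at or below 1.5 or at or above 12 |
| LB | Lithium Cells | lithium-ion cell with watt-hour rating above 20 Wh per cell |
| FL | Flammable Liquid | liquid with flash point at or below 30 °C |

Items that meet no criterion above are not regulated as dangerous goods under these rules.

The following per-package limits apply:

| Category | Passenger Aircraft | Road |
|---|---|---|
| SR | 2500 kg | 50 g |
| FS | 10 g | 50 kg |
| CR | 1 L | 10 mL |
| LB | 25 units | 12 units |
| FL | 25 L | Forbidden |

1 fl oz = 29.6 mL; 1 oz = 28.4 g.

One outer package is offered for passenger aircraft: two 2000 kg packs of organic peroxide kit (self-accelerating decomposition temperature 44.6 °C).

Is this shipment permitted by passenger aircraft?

No

The organic peroxide kit has self-accelerating decomposition temperature 44.6 °C, which is < 55 °C, so it is Category SR (Self-Reactive).
Category SR quantity: two 2000 kg packs = 4000 kg.
4000 kg > 2500 kg (passenger aircraft limit, Category SR) — over the limit.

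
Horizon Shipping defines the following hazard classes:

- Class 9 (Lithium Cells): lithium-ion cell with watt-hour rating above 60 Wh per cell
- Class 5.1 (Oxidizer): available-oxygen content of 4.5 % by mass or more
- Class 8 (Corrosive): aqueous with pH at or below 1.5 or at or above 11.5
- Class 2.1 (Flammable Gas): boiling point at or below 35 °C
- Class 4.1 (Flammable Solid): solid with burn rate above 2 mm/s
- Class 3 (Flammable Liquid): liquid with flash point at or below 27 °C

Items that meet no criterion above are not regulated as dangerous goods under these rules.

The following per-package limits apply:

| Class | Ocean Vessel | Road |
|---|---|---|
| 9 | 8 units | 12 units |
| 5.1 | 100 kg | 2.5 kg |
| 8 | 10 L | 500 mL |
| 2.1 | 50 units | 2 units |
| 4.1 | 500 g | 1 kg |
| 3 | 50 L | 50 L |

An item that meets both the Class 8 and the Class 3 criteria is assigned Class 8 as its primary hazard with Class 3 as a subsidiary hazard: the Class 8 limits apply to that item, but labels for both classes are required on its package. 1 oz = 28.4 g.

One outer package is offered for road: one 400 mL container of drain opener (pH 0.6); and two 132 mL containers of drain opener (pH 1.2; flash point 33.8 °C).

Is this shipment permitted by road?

No

With pH 0.6 (≤ 1.5), the drain opener falls in Class 8.
With pH 1.2 (≤ 1.5), the drain opener falls in Class 8.
Total Class 8: 400 mL + (two 132 mL containers = 264 mL) = 664 mL.
That exceeds the Class 8 road limit of 500 mL.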